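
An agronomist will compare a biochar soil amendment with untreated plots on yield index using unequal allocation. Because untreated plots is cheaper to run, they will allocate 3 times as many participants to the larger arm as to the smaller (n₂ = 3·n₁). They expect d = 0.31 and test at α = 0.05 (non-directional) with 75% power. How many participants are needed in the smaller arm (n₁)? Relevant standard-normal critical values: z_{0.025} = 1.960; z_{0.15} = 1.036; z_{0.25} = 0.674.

n₁ = 97

With allocation ratio k = n₂/n₁ = 3, Var(x̄₁−x̄₂) = σ²(1/n₁ + 1/(k·n₁)) = σ²·(k+1)/(k·n₁).
So n₁ = (1 + 1/k)·((z_{α/2} + z_β)/d)² = 1.333 × (2.634/0.31)².
n₁ = 1.333 × 72.20 = 96.3.
Round up: n₁ = 97, giving n₂ = 3 × 97 = 291.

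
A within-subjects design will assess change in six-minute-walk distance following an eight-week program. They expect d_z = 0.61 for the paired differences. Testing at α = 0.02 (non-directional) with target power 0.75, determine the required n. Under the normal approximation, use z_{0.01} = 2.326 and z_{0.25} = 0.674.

n = 25 pairs

For a paired (one-sample on differences) test: n = ((z_{α/2} + z_β) / d)².
z_{α/2} + z_β = 2.326 + 0.674 = 3.000.
n = (3.000 / 0.61)² = 4.918² = 24.19.
Round up.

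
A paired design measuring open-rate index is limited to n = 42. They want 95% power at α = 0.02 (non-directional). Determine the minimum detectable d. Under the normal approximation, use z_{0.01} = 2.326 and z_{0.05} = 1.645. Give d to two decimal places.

d_min ≈ 0.61

For a single sample (or paired design) of n = 42: d_min = (z_{α/2} + z_β)/√n.
z-sum = 2.326 + 1.645 = 3.971.
d_min = 3.971 / √42 = 3.971 / 6.481 = 0.613.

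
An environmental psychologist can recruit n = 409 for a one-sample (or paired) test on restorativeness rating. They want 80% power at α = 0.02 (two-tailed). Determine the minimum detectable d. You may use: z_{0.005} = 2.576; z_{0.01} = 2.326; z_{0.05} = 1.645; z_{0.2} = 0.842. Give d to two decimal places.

d_min ≈ 0.16

For a single sample (or paired design) of n = 409: d_min = (z_{α/2} + z_β)/√n.
z-sum = 2.326 + 0.842 = 3.168.
d_min = 3.168 / √409 = 3.168 / 20.224 = 0.157.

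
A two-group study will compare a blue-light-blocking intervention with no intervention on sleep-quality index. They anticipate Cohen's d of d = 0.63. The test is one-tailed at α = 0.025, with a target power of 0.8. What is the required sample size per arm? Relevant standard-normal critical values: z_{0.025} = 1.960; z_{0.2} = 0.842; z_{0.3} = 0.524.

n = 40 per group

For two independent groups with equal n: n = 2·((z_{α} + z_β) / d)².
z_{α} + z_β = 1.960 + 0.842 = 2.802.
n = 2 × (2.802 / 0.63)² = 2 × 4.448² = 2 × 19.78 = 39.6.
Round up to the next whole participant.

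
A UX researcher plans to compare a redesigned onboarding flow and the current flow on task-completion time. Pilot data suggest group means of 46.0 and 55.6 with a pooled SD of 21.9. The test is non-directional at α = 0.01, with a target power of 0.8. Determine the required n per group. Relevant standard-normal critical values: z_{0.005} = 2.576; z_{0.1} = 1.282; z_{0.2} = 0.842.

n = 122 per group

Cohen's d = |M₁ − M₂| / SD_pooled = |46.0 − 55.6| / 21.9 = 9.6 / 21.9 = 0.438.
For two independent groups with equal n: n = 2·((z_{α/2} + z_β) / d)².
z_{α/2} + z_β = 2.576 + 0.842 = 3.418.
n = 2 × (3.418 / 0.438)² = 2 × 7.804² = 2 × 60.90 = 121.8.
Round up to the next whole participant.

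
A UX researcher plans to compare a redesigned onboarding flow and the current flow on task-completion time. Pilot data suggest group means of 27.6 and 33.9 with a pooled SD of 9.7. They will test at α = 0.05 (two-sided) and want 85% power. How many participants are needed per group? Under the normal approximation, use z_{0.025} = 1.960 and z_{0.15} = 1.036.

Cohen's d = |M₁ − M₂| / SD_pooled = |27.6 − 33.9| / 9.7 = 6.3 / 9.7 = 0.649.
For two independent groups with equal n: n = 2·((z_{α/2} + z_β) / d)².
z_{α/2} + z_β = 1.960 + 1.036 = 2.996.
n = 2 × (2.996 / 0.649)² = 2 × 4.616² = 2 × 21.31 = 42.6.
Round up to the next whole participant.

n = 43 per group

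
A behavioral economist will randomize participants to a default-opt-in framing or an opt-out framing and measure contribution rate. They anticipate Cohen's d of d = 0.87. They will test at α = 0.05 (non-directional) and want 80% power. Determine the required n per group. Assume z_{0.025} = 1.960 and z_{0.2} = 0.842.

For two independent groups with equal n: n = 2·((z_{α/2} + z_β) / d)².
z_{α/2} + z_β = 1.960 + 0.842 = 2.802.
n = 2 × (2.802 / 0.87)² = 2 × 3.221² = 2 × 10.37 = 20.7.
Round up to the next whole participant.

n = 21 per group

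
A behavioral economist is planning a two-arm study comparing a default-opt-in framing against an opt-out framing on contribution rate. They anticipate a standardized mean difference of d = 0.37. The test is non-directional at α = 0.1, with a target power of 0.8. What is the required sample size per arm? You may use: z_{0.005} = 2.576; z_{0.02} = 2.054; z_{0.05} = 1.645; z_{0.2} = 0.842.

n = 91 per group

For two independent groups with equal n: n = 2·((z_{α/2} + z_β) / d)².
z_{α/2} + z_β = 1.645 + 0.842 = 2.487.
n = 2 × (2.487 / 0.37)² = 2 × 6.722² = 2 × 45.18 = 90.4.
Round up to the next whole participant.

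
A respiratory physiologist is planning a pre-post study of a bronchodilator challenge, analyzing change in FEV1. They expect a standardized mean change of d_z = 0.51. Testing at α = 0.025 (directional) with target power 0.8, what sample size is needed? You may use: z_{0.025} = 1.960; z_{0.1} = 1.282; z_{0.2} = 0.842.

For a paired (one-sample on differences) test: n = ((z_{α} + z_β) / d)².
z_{α} + z_β = 1.960 + 0.842 = 2.802.
n = (2.802 / 0.51)² = 5.494² = 30.19.
Round up.

n = 31 pairs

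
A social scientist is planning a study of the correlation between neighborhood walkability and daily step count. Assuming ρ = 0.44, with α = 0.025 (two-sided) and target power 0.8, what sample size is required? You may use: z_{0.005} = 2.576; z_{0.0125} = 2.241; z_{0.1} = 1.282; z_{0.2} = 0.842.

Fisher's z: C = ½·ln((1+r)/(1−r)) = ½·ln(2.5714) = 0.4722.
n = ((z_{α/2} + z_β)/C)² + 3.
(2.241 + 0.842) / 0.4722 = 3.083 / 0.4722 = 6.529.
n = 6.529² + 3 = 42.63 + 3 = 45.6.
Round up.

n = 46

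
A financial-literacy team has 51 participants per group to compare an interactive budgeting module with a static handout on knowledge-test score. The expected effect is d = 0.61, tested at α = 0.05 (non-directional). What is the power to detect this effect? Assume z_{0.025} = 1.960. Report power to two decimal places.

For two equal groups, power = Φ(d·√(n/2) − z_{α/2}).
d·√(n/2) = 0.61 × √(51/2) = 0.61 × 5.050 = 3.080.
z_β = 3.080 − 1.960 = 1.120.
Power = Φ(1.120) = 0.869.

power ≈ 0.87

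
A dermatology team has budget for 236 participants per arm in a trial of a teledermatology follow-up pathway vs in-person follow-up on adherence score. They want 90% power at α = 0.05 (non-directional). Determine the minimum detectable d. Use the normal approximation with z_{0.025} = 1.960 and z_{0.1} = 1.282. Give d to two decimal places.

For two independent groups of n = 236 each: d_min = (z_{α/2} + z_β)·√(2/n).
z-sum = 1.960 + 1.282 = 3.242.
d_min = 3.242 × √(2/236) = 3.242 × 0.0921 = 0.298.

d_min ≈ 0.30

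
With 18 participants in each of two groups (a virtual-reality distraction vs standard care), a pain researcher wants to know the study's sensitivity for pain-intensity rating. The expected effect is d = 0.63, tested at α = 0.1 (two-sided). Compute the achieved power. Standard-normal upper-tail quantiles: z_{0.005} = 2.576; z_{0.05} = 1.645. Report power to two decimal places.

power ≈ 0.60

For two equal groups, power = Φ(d·√(n/2) − z_{α/2}).
d·√(n/2) = 0.63 × √(18/2) = 0.63 × 3.000 = 1.890.
z_β = 1.890 − 1.645 = 0.245.
Power = Φ(0.245) = 0.597.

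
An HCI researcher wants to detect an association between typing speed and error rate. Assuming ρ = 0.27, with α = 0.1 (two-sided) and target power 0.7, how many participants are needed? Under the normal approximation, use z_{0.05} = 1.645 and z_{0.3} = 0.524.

Fisher's z: C = ½·ln((1+r)/(1−r)) = ½·ln(1.7397) = 0.2769.
n = ((z_{α/2} + z_β)/C)² + 3.
(1.645 + 0.524) / 0.2769 = 2.169 / 0.2769 = 7.833.
n = 7.833² + 3 = 61.36 + 3 = 64.4.
Round up.

n = 65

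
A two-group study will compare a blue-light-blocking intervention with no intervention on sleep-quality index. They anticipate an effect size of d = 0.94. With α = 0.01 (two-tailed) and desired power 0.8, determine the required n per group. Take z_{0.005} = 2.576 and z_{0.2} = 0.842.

n = 27 per group

For two independent groups with equal n: n = 2·((z_{α/2} + z_β) / d)².
z_{α/2} + z_β = 2.576 + 0.842 = 3.418.
n = 2 × (3.418 / 0.94)² = 2 × 3.636² = 2 × 13.22 = 26.4.
Round up to the next whole participant.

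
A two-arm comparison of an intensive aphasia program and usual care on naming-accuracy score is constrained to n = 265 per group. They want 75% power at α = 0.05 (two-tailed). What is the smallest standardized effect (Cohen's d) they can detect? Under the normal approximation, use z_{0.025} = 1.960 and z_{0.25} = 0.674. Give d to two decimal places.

d_min ≈ 0.23

For two independent groups of n = 265 each: d_min = (z_{α/2} + z_β)·√(2/n).
z-sum = 1.960 + 0.674 = 2.634.
d_min = 2.634 × √(2/265) = 2.634 × 0.0869 = 0.229.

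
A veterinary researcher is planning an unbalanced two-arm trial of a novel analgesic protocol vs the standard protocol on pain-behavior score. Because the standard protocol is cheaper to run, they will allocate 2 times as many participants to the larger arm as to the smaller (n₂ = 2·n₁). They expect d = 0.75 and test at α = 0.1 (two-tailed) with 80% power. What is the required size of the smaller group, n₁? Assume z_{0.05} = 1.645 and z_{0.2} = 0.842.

With allocation ratio k = n₂/n₁ = 2, Var(x̄₁−x̄₂) = σ²(1/n₁ + 1/(k·n₁)) = σ²·(k+1)/(k·n₁).
So n₁ = (1 + 1/k)·((z_{α/2} + z_β)/d)² = 1.500 × (2.487/0.75)².
n₁ = 1.500 × 11.00 = 16.5.
Round up: n₁ = 17, giving n₂ = 2 × 17 = 34.

n₁ = 17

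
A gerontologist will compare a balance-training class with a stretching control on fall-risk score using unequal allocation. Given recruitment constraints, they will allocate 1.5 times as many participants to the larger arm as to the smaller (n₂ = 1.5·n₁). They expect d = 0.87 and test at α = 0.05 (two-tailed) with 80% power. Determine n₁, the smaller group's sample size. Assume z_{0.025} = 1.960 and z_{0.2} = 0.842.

n₁ = 18

With allocation ratio k = n₂/n₁ = 1.5, Var(x̄₁−x̄₂) = σ²(1/n₁ + 1/(k·n₁)) = σ²·(k+1)/(k·n₁).
So n₁ = (1 + 1/k)·((z_{α/2} + z_β)/d)² = 1.667 × (2.802/0.87)².
n₁ = 1.667 × 10.37 = 17.3.
Round up: n₁ = 18, giving n₂ = 1.5 × 18 = 27.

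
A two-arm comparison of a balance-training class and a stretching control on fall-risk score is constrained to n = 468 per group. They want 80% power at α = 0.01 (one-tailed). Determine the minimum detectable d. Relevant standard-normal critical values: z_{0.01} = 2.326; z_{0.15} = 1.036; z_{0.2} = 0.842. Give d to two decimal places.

For two independent groups of n = 468 each: d_min = (z_{α} + z_β)·√(2/n).
z-sum = 2.326 + 0.842 = 3.168.
d_min = 3.168 × √(2/468) = 3.168 × 0.0654 = 0.207.

d_min ≈ 0.21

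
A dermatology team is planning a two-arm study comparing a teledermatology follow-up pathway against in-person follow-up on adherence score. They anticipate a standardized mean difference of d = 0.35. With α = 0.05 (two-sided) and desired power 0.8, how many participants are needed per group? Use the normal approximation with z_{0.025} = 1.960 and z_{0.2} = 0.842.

n = 129 per group

For two independent groups with equal n: n = 2·((z_{α/2} + z_β) / d)².
z_{α/2} + z_β = 1.960 + 0.842 = 2.802.
n = 2 × (2.802 / 0.35)² = 2 × 8.006² = 2 × 64.09 = 128.2.
Round up to the next whole participant.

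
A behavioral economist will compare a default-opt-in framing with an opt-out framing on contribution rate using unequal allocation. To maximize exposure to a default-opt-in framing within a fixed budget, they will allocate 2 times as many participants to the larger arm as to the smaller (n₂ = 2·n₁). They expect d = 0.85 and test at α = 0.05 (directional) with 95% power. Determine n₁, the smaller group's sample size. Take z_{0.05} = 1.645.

n₁ = 23

With allocation ratio k = n₂/n₁ = 2, Var(x̄₁−x̄₂) = σ²(1/n₁ + 1/(k·n₁)) = σ²·(k+1)/(k·n₁).
So n₁ = (1 + 1/k)·((z_{α} + z_β)/d)² = 1.500 × (3.290/0.85)².
n₁ = 1.500 × 14.98 = 22.5.
Round up: n₁ = 23, giving n₂ = 2 × 23 = 46.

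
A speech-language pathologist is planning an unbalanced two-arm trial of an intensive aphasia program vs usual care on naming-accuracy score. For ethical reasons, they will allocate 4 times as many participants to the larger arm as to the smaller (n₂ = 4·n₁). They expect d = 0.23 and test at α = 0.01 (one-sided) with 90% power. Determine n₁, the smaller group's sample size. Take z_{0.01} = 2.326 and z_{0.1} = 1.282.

With allocation ratio k = n₂/n₁ = 4, Var(x̄₁−x̄₂) = σ²(1/n₁ + 1/(k·n₁)) = σ²·(k+1)/(k·n₁).
So n₁ = (1 + 1/k)·((z_{α} + z_β)/d)² = 1.250 × (3.608/0.23)².
n₁ = 1.250 × 246.08 = 307.6.
Round up: n₁ = 308, giving n₂ = 4 × 308 = 1232.

n₁ = 308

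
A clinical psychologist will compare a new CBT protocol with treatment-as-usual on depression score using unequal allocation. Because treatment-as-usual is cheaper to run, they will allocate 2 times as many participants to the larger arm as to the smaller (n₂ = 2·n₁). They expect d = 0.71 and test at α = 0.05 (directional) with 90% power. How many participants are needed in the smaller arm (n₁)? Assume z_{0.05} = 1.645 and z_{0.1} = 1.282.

n₁ = 26

With allocation ratio k = n₂/n₁ = 2, Var(x̄₁−x̄₂) = σ²(1/n₁ + 1/(k·n₁)) = σ²·(k+1)/(k·n₁).
So n₁ = (1 + 1/k)·((z_{α} + z_β)/d)² = 1.500 × (2.927/0.71)².
n₁ = 1.500 × 17.00 = 25.5.
Round up: n₁ = 26, giving n₂ = 2 × 26 = 52.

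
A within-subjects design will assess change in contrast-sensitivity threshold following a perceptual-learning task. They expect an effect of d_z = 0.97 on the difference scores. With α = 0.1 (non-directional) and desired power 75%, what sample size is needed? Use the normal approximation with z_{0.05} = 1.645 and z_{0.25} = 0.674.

n = 6 pairs

For a paired (one-sample on differences) test: n = ((z_{α/2} + z_β) / d)².
z_{α/2} + z_β = 1.645 + 0.674 = 2.319.
n = (2.319 / 0.97)² = 2.391² = 5.72.
Round up.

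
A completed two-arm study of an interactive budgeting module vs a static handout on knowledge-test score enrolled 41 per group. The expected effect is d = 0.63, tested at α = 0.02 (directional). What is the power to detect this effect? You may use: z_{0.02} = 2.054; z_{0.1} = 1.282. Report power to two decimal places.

For two equal groups, power = Φ(d·√(n/2) − z_{α}).
d·√(n/2) = 0.63 × √(41/2) = 0.63 × 4.528 = 2.852.
z_β = 2.852 − 2.054 = 0.798.
Power = Φ(0.798) = 0.788.

power ≈ 0.79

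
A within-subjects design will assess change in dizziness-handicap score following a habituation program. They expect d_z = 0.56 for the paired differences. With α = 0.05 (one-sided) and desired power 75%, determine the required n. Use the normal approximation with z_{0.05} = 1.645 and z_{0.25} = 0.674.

For a paired (one-sample on differences) test: n = ((z_{α} + z_β) / d)².
z_{α} + z_β = 1.645 + 0.674 = 2.319.
n = (2.319 / 0.56)² = 4.141² = 17.15.
Round up.

n = 18 pairs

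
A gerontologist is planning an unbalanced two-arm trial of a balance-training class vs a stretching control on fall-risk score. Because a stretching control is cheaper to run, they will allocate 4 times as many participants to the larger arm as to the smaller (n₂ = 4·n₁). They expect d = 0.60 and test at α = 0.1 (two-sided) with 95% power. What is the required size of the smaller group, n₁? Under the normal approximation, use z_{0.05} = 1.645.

With allocation ratio k = n₂/n₁ = 4, Var(x̄₁−x̄₂) = σ²(1/n₁ + 1/(k·n₁)) = σ²·(k+1)/(k·n₁).
So n₁ = (1 + 1/k)·((z_{α/2} + z_β)/d)² = 1.250 × (3.290/0.60)².
n₁ = 1.250 × 30.07 = 37.6.
Round up: n₁ = 38, giving n₂ = 4 × 38 = 152.

n₁ = 38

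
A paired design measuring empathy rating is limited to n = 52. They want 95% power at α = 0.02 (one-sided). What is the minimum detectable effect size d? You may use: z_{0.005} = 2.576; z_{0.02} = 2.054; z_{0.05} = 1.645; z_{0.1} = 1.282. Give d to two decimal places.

For a single sample (or paired design) of n = 52: d_min = (z_{α} + z_β)/√n.
z-sum = 2.054 + 1.645 = 3.699.
d_min = 3.699 / √52 = 3.699 / 7.211 = 0.513.

d_min ≈ 0.51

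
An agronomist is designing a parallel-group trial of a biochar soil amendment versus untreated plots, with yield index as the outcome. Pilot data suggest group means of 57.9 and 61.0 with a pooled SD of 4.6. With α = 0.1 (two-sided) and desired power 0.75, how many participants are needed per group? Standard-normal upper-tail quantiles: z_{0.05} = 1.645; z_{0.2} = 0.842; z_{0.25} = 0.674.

n = 24 per group

Cohen's d = |M₁ − M₂| / SD_pooled = |57.9 − 61.0| / 4.6 = 3.1 / 4.6 = 0.674.
For two independent groups with equal n: n = 2·((z_{α/2} + z_β) / d)².
z_{α/2} + z_β = 1.645 + 0.674 = 2.319.
n = 2 × (2.319 / 0.674)² = 2 × 3.441² = 2 × 11.84 = 23.7.
Round up to the next whole participant.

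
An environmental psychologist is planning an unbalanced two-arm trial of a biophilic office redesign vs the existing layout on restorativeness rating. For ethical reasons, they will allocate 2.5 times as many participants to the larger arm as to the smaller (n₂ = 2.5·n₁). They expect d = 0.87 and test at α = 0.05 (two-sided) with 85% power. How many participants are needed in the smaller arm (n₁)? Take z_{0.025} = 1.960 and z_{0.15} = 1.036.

With allocation ratio k = n₂/n₁ = 2.5, Var(x̄₁−x̄₂) = σ²(1/n₁ + 1/(k·n₁)) = σ²·(k+1)/(k·n₁).
So n₁ = (1 + 1/k)·((z_{α/2} + z_β)/d)² = 1.400 × (2.996/0.87)².
n₁ = 1.400 × 11.86 = 16.6.
Round up: n₁ = 17, giving n₂ = ⌈2.5 × 17⌉ = ⌈42.5⌉ = 43.

n₁ = 17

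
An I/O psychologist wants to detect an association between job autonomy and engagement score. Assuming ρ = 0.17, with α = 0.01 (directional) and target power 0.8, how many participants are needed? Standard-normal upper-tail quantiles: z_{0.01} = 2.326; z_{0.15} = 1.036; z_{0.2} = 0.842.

Fisher's z: C = ½·ln((1+r)/(1−r)) = ½·ln(1.4096) = 0.1717.
n = ((z_{α} + z_β)/C)² + 3.
(2.326 + 0.842) / 0.1717 = 3.168 / 0.1717 = 18.451.
n = 18.451² + 3 = 340.43 + 3 = 343.4.
Round up.

n = 344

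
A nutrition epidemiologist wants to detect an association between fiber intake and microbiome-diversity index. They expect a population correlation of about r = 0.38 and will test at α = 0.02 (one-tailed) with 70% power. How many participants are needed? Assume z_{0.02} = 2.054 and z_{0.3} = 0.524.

n = 45

Fisher's z: C = ½·ln((1+r)/(1−r)) = ½·ln(2.2258) = 0.4001.
n = ((z_{α} + z_β)/C)² + 3.
(2.054 + 0.524) / 0.4001 = 2.578 / 0.4001 = 6.443.
n = 6.443² + 3 = 41.52 + 3 = 44.5.
Round up.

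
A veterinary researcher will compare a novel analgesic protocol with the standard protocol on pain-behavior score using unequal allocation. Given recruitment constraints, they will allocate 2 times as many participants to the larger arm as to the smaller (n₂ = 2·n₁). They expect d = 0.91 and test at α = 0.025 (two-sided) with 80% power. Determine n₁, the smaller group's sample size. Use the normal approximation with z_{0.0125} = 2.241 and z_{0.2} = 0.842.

n₁ = 18

With allocation ratio k = n₂/n₁ = 2, Var(x̄₁−x̄₂) = σ²(1/n₁ + 1/(k·n₁)) = σ²·(k+1)/(k·n₁).
So n₁ = (1 + 1/k)·((z_{α/2} + z_β)/d)² = 1.500 × (3.083/0.91)².
n₁ = 1.500 × 11.48 = 17.2.
Round up: n₁ = 18, giving n₂ = 2 × 18 = 36.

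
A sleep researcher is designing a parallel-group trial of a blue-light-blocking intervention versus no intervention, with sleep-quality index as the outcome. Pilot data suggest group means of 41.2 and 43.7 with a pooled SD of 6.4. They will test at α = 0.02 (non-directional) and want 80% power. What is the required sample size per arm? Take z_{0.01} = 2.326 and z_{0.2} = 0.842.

n = 132 per group

Cohen's d = |M₁ − M₂| / SD_pooled = |41.2 − 43.7| / 6.4 = 2.5 / 6.4 = 0.391.
For two independent groups with equal n: n = 2·((z_{α/2} + z_β) / d)².
z_{α/2} + z_β = 2.326 + 0.842 = 3.168.
n = 2 × (3.168 / 0.391)² = 2 × 8.102² = 2 × 65.65 = 131.3.
Round up to the next whole participant.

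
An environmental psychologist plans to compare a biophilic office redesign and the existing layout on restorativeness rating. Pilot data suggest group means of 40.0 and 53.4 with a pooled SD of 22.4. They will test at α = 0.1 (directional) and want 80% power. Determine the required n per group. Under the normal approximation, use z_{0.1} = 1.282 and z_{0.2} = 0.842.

Cohen's d = |M₁ − M₂| / SD_pooled = |40.0 − 53.4| / 22.4 = 13.4 / 22.4 = 0.598.
For two independent groups with equal n: n = 2·((z_{α} + z_β) / d)².
z_{α} + z_β = 1.282 + 0.842 = 2.124.
n = 2 × (2.124 / 0.598)² = 2 × 3.552² = 2 × 12.62 = 25.2.
Round up to the next whole participant.

n = 26 per group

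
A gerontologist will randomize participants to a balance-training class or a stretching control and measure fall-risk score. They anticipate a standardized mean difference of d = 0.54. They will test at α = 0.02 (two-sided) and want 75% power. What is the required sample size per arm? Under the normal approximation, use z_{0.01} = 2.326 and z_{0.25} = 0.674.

For two independent groups with equal n: n = 2·((z_{α/2} + z_β) / d)².
z_{α/2} + z_β = 2.326 + 0.674 = 3.000.
n = 2 × (3.000 / 0.54)² = 2 × 5.556² = 2 × 30.86 = 61.7.
Round up to the next whole participant.

n = 62 per group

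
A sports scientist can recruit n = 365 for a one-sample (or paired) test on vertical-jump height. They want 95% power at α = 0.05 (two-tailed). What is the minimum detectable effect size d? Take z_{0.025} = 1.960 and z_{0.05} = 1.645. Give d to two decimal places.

For a single sample (or paired design) of n = 365: d_min = (z_{α/2} + z_β)/√n.
z-sum = 1.960 + 1.645 = 3.605.
d_min = 3.605 / √365 = 3.605 / 19.105 = 0.189.

d_min ≈ 0.19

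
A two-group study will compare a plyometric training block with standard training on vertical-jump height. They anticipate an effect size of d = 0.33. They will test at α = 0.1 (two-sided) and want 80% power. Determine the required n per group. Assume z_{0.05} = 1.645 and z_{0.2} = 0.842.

n = 114 per group

For two independent groups with equal n: n = 2·((z_{α/2} + z_β) / d)².
z_{α/2} + z_β = 1.645 + 0.842 = 2.487.
n = 2 × (2.487 / 0.33)² = 2 × 7.536² = 2 × 56.80 = 113.6.
Round up to the next whole participant.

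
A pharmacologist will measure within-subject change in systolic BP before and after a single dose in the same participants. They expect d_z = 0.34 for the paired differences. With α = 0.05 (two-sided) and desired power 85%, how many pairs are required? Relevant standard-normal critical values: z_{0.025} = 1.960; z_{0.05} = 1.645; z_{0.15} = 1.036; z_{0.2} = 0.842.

n = 78 pairs

For a paired (one-sample on differences) test: n = ((z_{α/2} + z_β) / d)².
z_{α/2} + z_β = 1.960 + 1.036 = 2.996.
n = (2.996 / 0.34)² = 8.812² = 77.65.
Round up.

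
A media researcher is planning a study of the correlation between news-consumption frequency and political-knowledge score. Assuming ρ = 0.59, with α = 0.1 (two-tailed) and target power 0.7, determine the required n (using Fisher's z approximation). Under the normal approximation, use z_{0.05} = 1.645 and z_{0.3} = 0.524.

n = 14

Fisher's z: C = ½·ln((1+r)/(1−r)) = ½·ln(3.8780) = 0.6777.
n = ((z_{α/2} + z_β)/C)² + 3.
(1.645 + 0.524) / 0.6777 = 2.169 / 0.6777 = 3.201.
n = 3.201² + 3 = 10.24 + 3 = 13.2.
Round up.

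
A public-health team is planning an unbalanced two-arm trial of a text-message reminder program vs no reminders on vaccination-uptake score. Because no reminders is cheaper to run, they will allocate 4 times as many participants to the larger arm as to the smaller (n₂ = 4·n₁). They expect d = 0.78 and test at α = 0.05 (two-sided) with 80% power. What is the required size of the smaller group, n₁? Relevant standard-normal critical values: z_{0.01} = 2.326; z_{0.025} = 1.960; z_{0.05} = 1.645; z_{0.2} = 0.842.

n₁ = 17

With allocation ratio k = n₂/n₁ = 4, Var(x̄₁−x̄₂) = σ²(1/n₁ + 1/(k·n₁)) = σ²·(k+1)/(k·n₁).
So n₁ = (1 + 1/k)·((z_{α/2} + z_β)/d)² = 1.250 × (2.802/0.78)².
n₁ = 1.250 × 12.90 = 16.1.
Round up: n₁ = 17, giving n₂ = 4 × 17 = 68.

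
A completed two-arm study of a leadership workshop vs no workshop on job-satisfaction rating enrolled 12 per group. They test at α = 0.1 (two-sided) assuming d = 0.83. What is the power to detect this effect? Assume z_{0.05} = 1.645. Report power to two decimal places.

For two equal groups, power = Φ(d·√(n/2) − z_{α/2}).
d·√(n/2) = 0.83 × √(12/2) = 0.83 × 2.449 = 2.033.
z_β = 2.033 − 1.645 = 0.388.
Power = Φ(0.388) = 0.651.

power ≈ 0.65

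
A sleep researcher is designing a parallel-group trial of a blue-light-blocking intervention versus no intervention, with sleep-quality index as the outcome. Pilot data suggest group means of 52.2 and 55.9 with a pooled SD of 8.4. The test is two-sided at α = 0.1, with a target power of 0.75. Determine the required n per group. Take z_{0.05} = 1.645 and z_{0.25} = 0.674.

n = 56 per group

Cohen's d = |M₁ − M₂| / SD_pooled = |52.2 − 55.9| / 8.4 = 3.7 / 8.4 = 0.440.
For two independent groups with equal n: n = 2·((z_{α/2} + z_β) / d)².
z_{α/2} + z_β = 1.645 + 0.674 = 2.319.
n = 2 × (2.319 / 0.440)² = 2 × 5.270² = 2 × 27.78 = 55.6.
Round up to the next whole participant.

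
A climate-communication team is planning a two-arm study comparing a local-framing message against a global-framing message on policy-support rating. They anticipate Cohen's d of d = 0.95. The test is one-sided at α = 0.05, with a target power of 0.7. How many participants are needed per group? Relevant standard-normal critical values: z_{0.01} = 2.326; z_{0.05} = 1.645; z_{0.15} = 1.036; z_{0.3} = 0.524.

For two independent groups with equal n: n = 2·((z_{α} + z_β) / d)².
z_{α} + z_β = 1.645 + 0.524 = 2.169.
n = 2 × (2.169 / 0.95)² = 2 × 2.283² = 2 × 5.21 = 10.4.
Round up to the next whole participant.

n = 11 per group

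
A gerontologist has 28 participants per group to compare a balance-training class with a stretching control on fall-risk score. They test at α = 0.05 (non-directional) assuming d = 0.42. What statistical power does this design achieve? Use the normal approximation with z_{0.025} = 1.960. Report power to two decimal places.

For two equal groups, power = Φ(d·√(n/2) − z_{α/2}).
d·√(n/2) = 0.42 × √(28/2) = 0.42 × 3.742 = 1.571.
z_β = 1.571 − 1.960 = -0.389.
Power = Φ(-0.389) = 0.349.

power ≈ 0.35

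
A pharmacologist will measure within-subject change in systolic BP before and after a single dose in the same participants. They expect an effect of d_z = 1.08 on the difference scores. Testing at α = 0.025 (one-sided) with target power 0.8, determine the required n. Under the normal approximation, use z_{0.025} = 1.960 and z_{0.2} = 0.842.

n = 7 pairs

For a paired (one-sample on differences) test: n = ((z_{α} + z_β) / d)².
z_{α} + z_β = 1.960 + 0.842 = 2.802.
n = (2.802 / 1.08)² = 2.594² = 6.73.
Round up.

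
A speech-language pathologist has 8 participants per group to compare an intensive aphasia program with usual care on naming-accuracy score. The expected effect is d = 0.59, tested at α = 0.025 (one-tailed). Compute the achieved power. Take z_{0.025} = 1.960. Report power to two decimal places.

power ≈ 0.22

For two equal groups, power = Φ(d·√(n/2) − z_{α}).
d·√(n/2) = 0.59 × √(8/2) = 0.59 × 2.000 = 1.180.
z_β = 1.180 − 1.960 = -0.780.
Power = Φ(-0.780) = 0.218.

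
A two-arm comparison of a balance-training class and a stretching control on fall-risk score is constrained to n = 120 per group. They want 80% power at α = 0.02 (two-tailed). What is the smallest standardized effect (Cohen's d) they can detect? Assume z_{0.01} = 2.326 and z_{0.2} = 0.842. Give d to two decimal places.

For two independent groups of n = 120 each: d_min = (z_{α/2} + z_β)·√(2/n).
z-sum = 2.326 + 0.842 = 3.168.
d_min = 3.168 × √(2/120) = 3.168 × 0.1291 = 0.409.

d_min ≈ 0.41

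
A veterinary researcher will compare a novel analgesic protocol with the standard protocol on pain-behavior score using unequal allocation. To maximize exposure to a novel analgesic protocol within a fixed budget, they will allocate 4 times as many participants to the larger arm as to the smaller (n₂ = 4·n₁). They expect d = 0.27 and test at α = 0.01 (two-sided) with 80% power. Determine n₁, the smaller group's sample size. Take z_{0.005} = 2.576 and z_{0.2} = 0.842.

With allocation ratio k = n₂/n₁ = 4, Var(x̄₁−x̄₂) = σ²(1/n₁ + 1/(k·n₁)) = σ²·(k+1)/(k·n₁).
So n₁ = (1 + 1/k)·((z_{α/2} + z_β)/d)² = 1.250 × (3.418/0.27)².
n₁ = 1.250 × 160.26 = 200.3.
Round up: n₁ = 201, giving n₂ = 4 × 201 = 804.

n₁ = 201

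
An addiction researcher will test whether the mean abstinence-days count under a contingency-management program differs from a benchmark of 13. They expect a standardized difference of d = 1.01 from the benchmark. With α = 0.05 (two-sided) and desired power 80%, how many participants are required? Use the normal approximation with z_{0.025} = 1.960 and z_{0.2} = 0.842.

n = 8

For a one-sample test: n = ((z_{α/2} + z_β) / d)².
z_{α/2} + z_β = 1.960 + 0.842 = 2.802.
n = (2.802 / 1.01)² = 2.774² = 7.70.
Round up.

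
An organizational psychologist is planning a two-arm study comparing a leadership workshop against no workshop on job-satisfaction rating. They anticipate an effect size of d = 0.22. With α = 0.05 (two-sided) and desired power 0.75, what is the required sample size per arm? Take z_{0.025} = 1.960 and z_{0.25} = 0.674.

n = 287 per group

For two independent groups with equal n: n = 2·((z_{α/2} + z_β) / d)².
z_{α/2} + z_β = 1.960 + 0.674 = 2.634.
n = 2 × (2.634 / 0.22)² = 2 × 11.973² = 2 × 143.35 = 286.7.
Round up to the next whole participant.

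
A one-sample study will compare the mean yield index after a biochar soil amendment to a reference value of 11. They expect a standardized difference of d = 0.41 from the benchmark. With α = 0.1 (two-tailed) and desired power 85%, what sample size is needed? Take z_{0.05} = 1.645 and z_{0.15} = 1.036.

n = 43

For a one-sample test: n = ((z_{α/2} + z_β) / d)².
z_{α/2} + z_β = 1.645 + 1.036 = 2.681.
n = (2.681 / 0.41)² = 6.539² = 42.76.
Round up.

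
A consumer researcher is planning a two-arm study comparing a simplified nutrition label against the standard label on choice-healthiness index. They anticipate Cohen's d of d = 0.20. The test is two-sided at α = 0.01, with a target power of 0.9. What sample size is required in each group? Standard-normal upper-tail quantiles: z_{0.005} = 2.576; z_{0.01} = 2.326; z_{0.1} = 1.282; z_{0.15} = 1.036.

n = 745 per group

For two independent groups with equal n: n = 2·((z_{α/2} + z_β) / d)².
z_{α/2} + z_β = 2.576 + 1.282 = 3.858.
n = 2 × (3.858 / 0.20)² = 2 × 19.290² = 2 × 372.10 = 744.2.
Round up to the next whole participant.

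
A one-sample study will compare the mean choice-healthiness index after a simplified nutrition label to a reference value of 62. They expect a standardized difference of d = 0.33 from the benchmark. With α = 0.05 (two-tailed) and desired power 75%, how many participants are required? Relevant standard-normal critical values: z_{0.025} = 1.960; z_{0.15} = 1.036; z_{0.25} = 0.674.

For a one-sample test: n = ((z_{α/2} + z_β) / d)².
z_{α/2} + z_β = 1.960 + 0.674 = 2.634.
n = (2.634 / 0.33)² = 7.982² = 63.71.
Round up.

n = 64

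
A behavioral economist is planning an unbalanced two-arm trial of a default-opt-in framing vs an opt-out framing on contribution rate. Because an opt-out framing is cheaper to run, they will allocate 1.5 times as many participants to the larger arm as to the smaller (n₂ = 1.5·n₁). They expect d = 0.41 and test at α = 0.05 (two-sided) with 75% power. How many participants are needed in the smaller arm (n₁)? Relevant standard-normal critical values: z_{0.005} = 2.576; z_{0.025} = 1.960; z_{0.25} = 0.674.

With allocation ratio k = n₂/n₁ = 1.5, Var(x̄₁−x̄₂) = σ²(1/n₁ + 1/(k·n₁)) = σ²·(k+1)/(k·n₁).
So n₁ = (1 + 1/k)·((z_{α/2} + z_β)/d)² = 1.667 × (2.634/0.41)².
n₁ = 1.667 × 41.27 = 68.8.
Round up: n₁ = 69, giving n₂ = ⌈1.5 × 69⌉ = ⌈103.5⌉ = 104.

n₁ = 69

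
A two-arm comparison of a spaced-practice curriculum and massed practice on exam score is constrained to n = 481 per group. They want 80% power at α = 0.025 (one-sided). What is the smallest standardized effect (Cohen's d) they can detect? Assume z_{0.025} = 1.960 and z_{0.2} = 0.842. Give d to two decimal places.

For two independent groups of n = 481 each: d_min = (z_{α} + z_β)·√(2/n).
z-sum = 1.960 + 0.842 = 2.802.
d_min = 2.802 × √(2/481) = 2.802 × 0.0645 = 0.181.

d_min ≈ 0.18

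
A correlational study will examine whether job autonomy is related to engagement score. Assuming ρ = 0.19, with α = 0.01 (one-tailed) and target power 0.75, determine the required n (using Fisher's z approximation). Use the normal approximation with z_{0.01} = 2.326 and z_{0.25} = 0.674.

n = 247

Fisher's z: C = ½·ln((1+r)/(1−r)) = ½·ln(1.4691) = 0.1923.
n = ((z_{α} + z_β)/C)² + 3.
(2.326 + 0.674) / 0.1923 = 3.000 / 0.1923 = 15.601.
n = 15.601² + 3 = 243.38 + 3 = 246.4.
Round up.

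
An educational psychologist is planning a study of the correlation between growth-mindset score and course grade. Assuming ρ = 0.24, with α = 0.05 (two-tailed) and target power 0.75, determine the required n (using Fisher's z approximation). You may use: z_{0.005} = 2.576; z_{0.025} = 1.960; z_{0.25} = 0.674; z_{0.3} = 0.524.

n = 119

Fisher's z: C = ½·ln((1+r)/(1−r)) = ½·ln(1.6316) = 0.2448.
n = ((z_{α/2} + z_β)/C)² + 3.
(1.960 + 0.674) / 0.2448 = 2.634 / 0.2448 = 10.760.
n = 10.760² + 3 = 115.77 + 3 = 118.8.
Round up.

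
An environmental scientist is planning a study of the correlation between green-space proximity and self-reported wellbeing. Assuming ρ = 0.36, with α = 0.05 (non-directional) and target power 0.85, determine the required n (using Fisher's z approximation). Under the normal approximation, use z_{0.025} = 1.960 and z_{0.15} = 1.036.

n = 67

Fisher's z: C = ½·ln((1+r)/(1−r)) = ½·ln(2.1250) = 0.3769.
n = ((z_{α/2} + z_β)/C)² + 3.
(1.960 + 1.036) / 0.3769 = 2.996 / 0.3769 = 7.949.
n = 7.949² + 3 = 63.19 + 3 = 66.2.
Round up.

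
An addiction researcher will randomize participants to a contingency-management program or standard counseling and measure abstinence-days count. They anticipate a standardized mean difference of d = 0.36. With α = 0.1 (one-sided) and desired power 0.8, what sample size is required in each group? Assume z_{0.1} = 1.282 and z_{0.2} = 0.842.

n = 70 per group

For two independent groups with equal n: n = 2·((z_{α} + z_β) / d)².
z_{α} + z_β = 1.282 + 0.842 = 2.124.
n = 2 × (2.124 / 0.36)² = 2 × 5.900² = 2 × 34.81 = 69.6.
Round up to the next whole participant.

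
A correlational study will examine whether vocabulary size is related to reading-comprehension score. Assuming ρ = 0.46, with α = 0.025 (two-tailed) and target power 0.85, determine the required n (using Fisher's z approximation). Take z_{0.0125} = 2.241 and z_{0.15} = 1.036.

Fisher's z: C = ½·ln((1+r)/(1−r)) = ½·ln(2.7037) = 0.4973.
n = ((z_{α/2} + z_β)/C)² + 3.
(2.241 + 1.036) / 0.4973 = 3.277 / 0.4973 = 6.590.
n = 6.590² + 3 = 43.42 + 3 = 46.4.
Round up.

n = 47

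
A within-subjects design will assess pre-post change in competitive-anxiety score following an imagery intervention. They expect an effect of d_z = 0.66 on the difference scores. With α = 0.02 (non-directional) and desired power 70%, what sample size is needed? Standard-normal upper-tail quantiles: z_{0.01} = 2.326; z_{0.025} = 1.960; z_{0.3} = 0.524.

For a paired (one-sample on differences) test: n = ((z_{α/2} + z_β) / d)².
z_{α/2} + z_β = 2.326 + 0.524 = 2.850.
n = (2.850 / 0.66)² = 4.318² = 18.65.
Round up.

n = 19 pairs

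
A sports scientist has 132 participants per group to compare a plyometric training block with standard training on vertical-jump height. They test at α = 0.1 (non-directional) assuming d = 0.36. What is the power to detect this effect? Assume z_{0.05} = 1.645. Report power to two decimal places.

power ≈ 0.90

For two equal groups, power = Φ(d·√(n/2) − z_{α/2}).
d·√(n/2) = 0.36 × √(132/2) = 0.36 × 8.124 = 2.925.
z_β = 2.925 − 1.645 = 1.280.
Power = Φ(1.280) = 0.900.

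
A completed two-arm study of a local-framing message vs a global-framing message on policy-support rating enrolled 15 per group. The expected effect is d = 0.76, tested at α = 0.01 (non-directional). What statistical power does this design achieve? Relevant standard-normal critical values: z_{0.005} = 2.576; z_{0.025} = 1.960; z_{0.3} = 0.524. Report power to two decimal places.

For two equal groups, power = Φ(d·√(n/2) − z_{α/2}).
d·√(n/2) = 0.76 × √(15/2) = 0.76 × 2.739 = 2.081.
z_β = 2.081 − 2.576 = -0.495.
Power = Φ(-0.495) = 0.310.

power ≈ 0.31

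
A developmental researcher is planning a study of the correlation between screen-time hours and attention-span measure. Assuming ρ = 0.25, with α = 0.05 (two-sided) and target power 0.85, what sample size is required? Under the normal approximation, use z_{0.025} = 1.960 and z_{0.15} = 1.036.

n = 141

Fisher's z: C = ½·ln((1+r)/(1−r)) = ½·ln(1.6667) = 0.2554.
n = ((z_{α/2} + z_β)/C)² + 3.
(1.960 + 1.036) / 0.2554 = 2.996 / 0.2554 = 11.731.
n = 11.731² + 3 = 137.61 + 3 = 140.6.
Round up.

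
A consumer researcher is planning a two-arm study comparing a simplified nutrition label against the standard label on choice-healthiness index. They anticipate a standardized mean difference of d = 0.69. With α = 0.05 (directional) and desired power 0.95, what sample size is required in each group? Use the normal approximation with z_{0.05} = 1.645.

For two independent groups with equal n: n = 2·((z_{α} + z_β) / d)².
z_{α} + z_β = 1.645 + 1.645 = 3.290.
n = 2 × (3.290 / 0.69)² = 2 × 4.768² = 2 × 22.73 = 45.5.
Round up to the next whole participant.

n = 46 per group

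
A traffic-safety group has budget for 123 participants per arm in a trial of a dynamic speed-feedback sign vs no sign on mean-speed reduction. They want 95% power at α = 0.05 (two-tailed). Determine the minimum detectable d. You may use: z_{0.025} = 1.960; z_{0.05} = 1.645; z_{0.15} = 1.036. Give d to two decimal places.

d_min ≈ 0.46

For two independent groups of n = 123 each: d_min = (z_{α/2} + z_β)·√(2/n).
z-sum = 1.960 + 1.645 = 3.605.
d_min = 3.605 × √(2/123) = 3.605 × 0.1275 = 0.460.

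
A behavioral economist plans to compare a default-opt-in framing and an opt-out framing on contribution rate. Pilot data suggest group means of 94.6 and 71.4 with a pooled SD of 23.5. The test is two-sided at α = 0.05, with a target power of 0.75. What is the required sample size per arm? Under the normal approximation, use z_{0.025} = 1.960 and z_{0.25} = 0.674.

Cohen's d = |M₁ − M₂| / SD_pooled = |94.6 − 71.4| / 23.5 = 23.2 / 23.5 = 0.987.
For two independent groups with equal n: n = 2·((z_{α/2} + z_β) / d)².
z_{α/2} + z_β = 1.960 + 0.674 = 2.634.
n = 2 × (2.634 / 0.987)² = 2 × 2.669² = 2 × 7.12 = 14.2.
Round up to the next whole participant.

n = 15 per group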